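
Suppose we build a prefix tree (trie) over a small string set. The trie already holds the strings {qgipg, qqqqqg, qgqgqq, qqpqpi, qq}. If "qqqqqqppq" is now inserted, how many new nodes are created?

4

Walking "qqqqqqppq" from the root, the first 5 characters ("qqqqq") follow existing edges; "q" is the first miss.
New nodes needed: |"qqqqqqppq"| − 5 = 9 − 5 = 4.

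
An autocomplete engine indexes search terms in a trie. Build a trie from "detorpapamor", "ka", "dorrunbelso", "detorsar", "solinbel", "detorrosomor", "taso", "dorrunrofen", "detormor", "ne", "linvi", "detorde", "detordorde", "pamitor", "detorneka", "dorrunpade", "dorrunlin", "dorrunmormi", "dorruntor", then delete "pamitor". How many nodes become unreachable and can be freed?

After clearing the end-marker at "pamitor", prune upward until reaching a node still needed by another word.
No other word shares any prefix with "pamitor", so all 7 of its nodes go.
Nodes removed: 7

7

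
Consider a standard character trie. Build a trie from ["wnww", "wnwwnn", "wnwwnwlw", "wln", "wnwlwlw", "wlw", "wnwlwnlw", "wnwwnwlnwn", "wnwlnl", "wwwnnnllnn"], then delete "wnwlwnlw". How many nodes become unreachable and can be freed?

3

A node on "wnwlwnlw"'s path can go only if nothing else ends at it or branches off below it.
The suffix "nlw" (3 nodes) is used only by "wnwlwnlw"; the node for "wnwlw" still has the child "l", so pruning stops there.
Nodes removed: 3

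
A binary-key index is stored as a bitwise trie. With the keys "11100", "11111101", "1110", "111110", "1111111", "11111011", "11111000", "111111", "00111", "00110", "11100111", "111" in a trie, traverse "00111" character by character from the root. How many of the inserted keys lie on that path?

1

Walk "00111" from the root; an end-of-word marker is hit whenever a stored word is a prefix of "00111".
Prefixes of the query that are stored words: "00111"
Count: 1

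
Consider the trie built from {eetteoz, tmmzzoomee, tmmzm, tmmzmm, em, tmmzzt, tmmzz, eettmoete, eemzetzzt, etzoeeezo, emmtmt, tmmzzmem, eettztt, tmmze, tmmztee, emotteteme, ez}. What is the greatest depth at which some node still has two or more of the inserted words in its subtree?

5

The deepest shared node is where two words last agree before diverging.
e.g. "tmmzm" and "tmmzmm" share the prefix "tmmzm" of length 5; no pair shares a longer one.
Longest shared-prefix length: 5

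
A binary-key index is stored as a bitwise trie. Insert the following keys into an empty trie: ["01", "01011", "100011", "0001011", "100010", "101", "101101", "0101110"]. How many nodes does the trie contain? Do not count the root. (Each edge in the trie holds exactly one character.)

24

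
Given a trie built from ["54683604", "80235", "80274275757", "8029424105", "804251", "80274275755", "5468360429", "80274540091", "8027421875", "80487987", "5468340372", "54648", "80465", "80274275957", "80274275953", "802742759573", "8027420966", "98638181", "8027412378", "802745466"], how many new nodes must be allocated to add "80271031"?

4

Walking "80271031" from the root, the first 4 characters ("8027") follow existing edges; "1" is the first miss.
So 8 − 4 = 4 new nodes.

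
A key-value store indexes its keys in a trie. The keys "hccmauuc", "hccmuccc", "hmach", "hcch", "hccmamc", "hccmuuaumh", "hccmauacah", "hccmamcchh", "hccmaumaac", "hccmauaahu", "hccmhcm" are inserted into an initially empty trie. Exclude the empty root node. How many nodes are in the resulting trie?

Count nodes per top-level branch (shared prefixes stored once):
  'h'-branch (hcch, hccmamc, hccmamcchh, hccmauaahu, hccmauacah, hccmaumaac, hccmauuc, hccmhcm, hccmuccc, hccmuuaumh, hmach): 41 nodes
Sum: 41

41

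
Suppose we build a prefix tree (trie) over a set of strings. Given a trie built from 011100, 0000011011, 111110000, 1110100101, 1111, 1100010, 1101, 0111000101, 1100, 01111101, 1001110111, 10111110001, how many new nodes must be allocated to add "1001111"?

"100111" is already a path in the trie; the remaining "1" must be added.
Each of the 1 remaining characters creates one node.

1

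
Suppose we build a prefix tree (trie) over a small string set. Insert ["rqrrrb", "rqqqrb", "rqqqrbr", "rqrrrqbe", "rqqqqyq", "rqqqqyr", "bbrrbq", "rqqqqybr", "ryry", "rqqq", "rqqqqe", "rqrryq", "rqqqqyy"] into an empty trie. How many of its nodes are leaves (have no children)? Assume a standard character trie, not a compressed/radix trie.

A leaf is a node with no children — equivalently, the end of a word that is not a proper prefix of any other stored word.
Those words: "bbrrbq", "rqqqqe", "rqqqqybr", "rqqqqyq", "rqqqqyr", "rqqqqyy", "rqqqrbr", "rqrrrb", "rqrrrqbe", "rqrryq", "ryry"
Leaf count: 11

11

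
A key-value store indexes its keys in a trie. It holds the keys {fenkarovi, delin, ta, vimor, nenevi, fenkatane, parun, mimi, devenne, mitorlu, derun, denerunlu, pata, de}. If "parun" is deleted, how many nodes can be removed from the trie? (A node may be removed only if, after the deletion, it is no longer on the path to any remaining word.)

3

A node on "parun"'s path can go only if nothing else ends at it or branches off below it.
The suffix "run" (3 nodes) is used only by "parun"; the node for "pa" still has the child "t", so pruning stops there.
Nodes removed: 3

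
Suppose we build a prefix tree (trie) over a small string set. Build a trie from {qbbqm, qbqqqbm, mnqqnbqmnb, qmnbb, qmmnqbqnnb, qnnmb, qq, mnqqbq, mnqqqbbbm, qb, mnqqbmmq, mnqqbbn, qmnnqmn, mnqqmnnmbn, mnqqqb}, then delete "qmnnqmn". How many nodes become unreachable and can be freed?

4

After clearing the end-marker at "qmnnqmn", prune upward until reaching a node still needed by another word.
The suffix "nqmn" (4 nodes) is used only by "qmnnqmn"; the node for "qmn" still has the child "b", so pruning stops there.
Nodes removed: 4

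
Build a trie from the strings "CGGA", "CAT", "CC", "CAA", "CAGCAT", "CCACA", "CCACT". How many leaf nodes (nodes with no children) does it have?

A leaf is a node with no children — equivalently, the end of a word that is not a proper prefix of any other stored word.
Those words: "CAA", "CAGCAT", "CAT", "CCACA", "CCACT", "CGGA"
Leaf count: 6

6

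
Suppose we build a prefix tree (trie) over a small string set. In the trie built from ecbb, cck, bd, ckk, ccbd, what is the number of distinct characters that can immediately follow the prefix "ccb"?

1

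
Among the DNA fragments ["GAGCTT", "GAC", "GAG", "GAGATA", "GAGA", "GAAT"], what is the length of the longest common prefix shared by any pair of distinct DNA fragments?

Look for the deepest trie node that still has at least two words in its subtree.
"GAGA" and "GAGATA" agree on "GAGA" (4 characters) before diverging; nothing deeper is shared.
Longest shared-prefix length: 4

4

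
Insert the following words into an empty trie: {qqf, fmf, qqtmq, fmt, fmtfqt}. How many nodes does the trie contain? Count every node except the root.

13

Trie structure (* marks end of a word):
(root)
├─ f
│  └─ m
│     ├─ f *
│     └─ t *
│        └─ f
│           └─ q
│              └─ t *
└─ q
   └─ q
      ├─ f *
      └─ t
         └─ m
            └─ q *
Counting every labelled node above: 13.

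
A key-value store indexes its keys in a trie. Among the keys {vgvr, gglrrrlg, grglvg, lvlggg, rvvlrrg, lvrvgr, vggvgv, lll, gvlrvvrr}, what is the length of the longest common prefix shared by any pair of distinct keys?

Equivalently: take the maximum, over all pairs, of their longest common prefix length.
e.g. "lvlggg" and "lvrvgr" share the prefix "lv" of length 2; no pair shares a longer one.
Longest shared-prefix length: 2

2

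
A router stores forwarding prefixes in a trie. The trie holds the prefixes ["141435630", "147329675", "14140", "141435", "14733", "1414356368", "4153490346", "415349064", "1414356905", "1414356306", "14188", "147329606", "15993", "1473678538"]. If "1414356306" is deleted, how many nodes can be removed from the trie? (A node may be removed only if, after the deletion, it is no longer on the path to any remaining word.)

Walk "1414356306" from the leaf back toward the root, removing each node that no remaining word uses.
The suffix "6" (1 node) is used only by "1414356306"; "141435630" is itself a stored word, so pruning stops there.
Nodes removed: 1

1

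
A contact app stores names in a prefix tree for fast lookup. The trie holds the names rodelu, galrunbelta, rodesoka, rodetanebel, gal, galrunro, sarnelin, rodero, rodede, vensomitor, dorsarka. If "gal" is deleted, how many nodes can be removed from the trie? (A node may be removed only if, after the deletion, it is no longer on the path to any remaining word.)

0

A node on "gal"'s path can go only if nothing else ends at it or branches off below it.
Every node on "gal" is still needed (e.g. by "galrunbelta"), so nothing is freed.
Nodes removed: 0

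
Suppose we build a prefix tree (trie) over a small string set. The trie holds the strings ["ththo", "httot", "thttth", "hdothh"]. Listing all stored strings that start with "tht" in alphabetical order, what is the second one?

Filter for "tht…" and sort: "ththo", "thttth"
The 2nd is thttth.

thttth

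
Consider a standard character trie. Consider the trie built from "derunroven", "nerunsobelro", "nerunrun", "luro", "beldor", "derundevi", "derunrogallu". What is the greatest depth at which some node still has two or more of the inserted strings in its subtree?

7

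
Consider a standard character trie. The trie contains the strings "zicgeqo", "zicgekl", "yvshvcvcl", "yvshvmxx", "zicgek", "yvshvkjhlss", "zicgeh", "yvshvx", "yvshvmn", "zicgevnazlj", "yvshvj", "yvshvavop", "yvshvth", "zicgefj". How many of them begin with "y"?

Filter for entries beginning with "y":
Words under "y": yvshvavop, yvshvcvcl, yvshvj, yvshvkjhlss, yvshvmn, yvshvmxx, yvshvth, yvshvx
Count: 8

8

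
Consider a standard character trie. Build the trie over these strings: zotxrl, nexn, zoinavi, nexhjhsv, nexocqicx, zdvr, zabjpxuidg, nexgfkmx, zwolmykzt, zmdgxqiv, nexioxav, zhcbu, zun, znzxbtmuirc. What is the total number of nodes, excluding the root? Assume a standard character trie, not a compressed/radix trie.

For each word, the new-node count is its length minus the longest prefix already in the trie:
  "zotxrl" → 6 new (z, o, t, x, r, l)
  "nexn" → 4 new (n, e, x, n)
  "zoinavi" → prefix "zo" already present; 5 new (i, n, a, v, i)
  "nexhjhsv" → prefix "nex" already present; 5 new (h, j, h, s, v)
  "nexocqicx" → prefix "nex" already present; 6 new (o, c, q, i, c, x)
  "zdvr" → prefix "z" already present; 3 new (d, v, r)
  "zabjpxuidg" → prefix "z" already present; 9 new (a, b, j, p, x, u, i, d, g)
  "nexgfkmx" → prefix "nex" already present; 5 new (g, f, k, m, x)
  "zwolmykzt" → prefix "z" already present; 8 new (w, o, l, m, y, k, z, t)
  "zmdgxqiv" → prefix "z" already present; 7 new (m, d, g, x, q, i, v)
  "nexioxav" → prefix "nex" already present; 5 new (i, o, x, a, v)
  "zhcbu" → prefix "z" already present; 4 new (h, c, b, u)
  "zun" → prefix "z" already present; 2 new (u, n)
  "znzxbtmuirc" → prefix "z" already present; 10 new (n, z, x, b, t, m, u, i, r, c)
Total nodes = 6 + 4 + 5 + 5 + 6 + 3 + 9 + 5 + 8 + 7 + 5 + 4 + 2 + 10 = 79

79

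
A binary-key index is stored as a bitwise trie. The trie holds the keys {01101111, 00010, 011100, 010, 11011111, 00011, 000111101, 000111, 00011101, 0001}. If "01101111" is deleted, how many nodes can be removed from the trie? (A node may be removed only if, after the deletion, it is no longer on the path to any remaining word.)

A node on "01101111"'s path can go only if nothing else ends at it or branches off below it.
The suffix "01111" (5 nodes) is used only by "01101111"; the node for "011" still has the child "1", so pruning stops there.
Nodes removed: 5

5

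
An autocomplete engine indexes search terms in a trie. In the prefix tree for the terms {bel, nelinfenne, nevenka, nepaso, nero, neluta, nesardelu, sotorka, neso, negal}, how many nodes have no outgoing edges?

A leaf is a node with no children — equivalently, the end of a word that is not a proper prefix of any other stored word.
Those words: "bel", "negal", "nelinfenne", "neluta", "nepaso", "nero", "nesardelu", "neso", "nevenka", "sotorka"
Leaf count: 10

10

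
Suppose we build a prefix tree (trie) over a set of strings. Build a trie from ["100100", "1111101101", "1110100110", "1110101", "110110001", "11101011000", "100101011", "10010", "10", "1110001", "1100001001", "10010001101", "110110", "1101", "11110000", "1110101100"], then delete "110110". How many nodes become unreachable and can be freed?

0

Walk "110110" from the leaf back toward the root, removing each node that no remaining word uses.
Every node on "110110" is still needed (e.g. by "110110001"), so nothing is freed.
Nodes removed: 0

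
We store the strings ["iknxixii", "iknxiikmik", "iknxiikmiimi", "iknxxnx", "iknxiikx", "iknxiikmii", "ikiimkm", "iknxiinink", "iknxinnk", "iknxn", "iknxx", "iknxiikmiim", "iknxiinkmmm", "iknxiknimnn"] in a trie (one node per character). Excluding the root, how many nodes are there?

43

Insert word by word; a character creates a node only if that edge doesn't already exist:
  "iknxixii" → 8 new (i, k, n, x, i, x, i, i)
  "iknxiikmik" → prefix "iknxi" already present; 5 new (i, k, m, i, k)
  "iknxiikmiimi" → prefix "iknxiikmi" already present; 3 new (i, m, i)
  "iknxxnx" → prefix "iknx" already present; 3 new (x, n, x)
  "iknxiikx" → prefix "iknxiik" already present; 1 new (x)
  "iknxiikmii" → prefix "iknxiikmii" already present; 0 new (none)
  "ikiimkm" → prefix "ik" already present; 5 new (i, i, m, k, m)
  "iknxiinink" → prefix "iknxii" already present; 4 new (n, i, n, k)
  "iknxinnk" → prefix "iknxi" already present; 3 new (n, n, k)
  "iknxn" → prefix "iknx" already present; 1 new (n)
  "iknxx" → prefix "iknxx" already present; 0 new (none)
  "iknxiikmiim" → prefix "iknxiikmiim" already present; 0 new (none)
  "iknxiinkmmm" → prefix "iknxiin" already present; 4 new (k, m, m, m)
  "iknxiknimnn" → prefix "iknxi" already present; 6 new (k, n, i, m, n, n)
Total nodes = 8 + 5 + 3 + 3 + 1 + 0 + 5 + 4 + 3 + 1 + 0 + 0 + 4 + 6 = 43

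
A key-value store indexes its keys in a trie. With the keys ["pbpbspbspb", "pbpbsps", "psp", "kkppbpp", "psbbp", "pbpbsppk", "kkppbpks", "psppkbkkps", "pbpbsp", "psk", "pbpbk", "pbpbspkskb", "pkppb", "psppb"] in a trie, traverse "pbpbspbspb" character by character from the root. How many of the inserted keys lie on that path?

Traverse "pbpbspbspb" character by character; count nodes along the way that are marked as word ends.
Prefixes of the query that are stored words: "pbpbsp", "pbpbspbspb"
Count: 2

2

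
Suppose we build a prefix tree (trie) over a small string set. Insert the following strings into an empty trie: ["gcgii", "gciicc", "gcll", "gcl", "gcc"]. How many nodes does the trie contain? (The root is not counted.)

Trace insertions, counting only characters that open a new branch:
  "gcgii" → 5 new (g, c, g, i, i)
  "gciicc" → prefix "gc" already present; 4 new (i, i, c, c)
  "gcll" → prefix "gc" already present; 2 new (l, l)
  "gcl" → prefix "gcl" already present; 0 new (none)
  "gcc" → prefix "gc" already present; 1 new (c)
Total nodes = 5 + 4 + 2 + 0 + 1 = 12

12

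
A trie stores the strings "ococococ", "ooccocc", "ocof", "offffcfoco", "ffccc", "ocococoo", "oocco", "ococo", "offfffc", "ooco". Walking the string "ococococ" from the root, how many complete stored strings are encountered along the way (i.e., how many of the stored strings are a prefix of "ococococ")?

2

Check each prefix of "ococococ" against the stored set — each match is an end-marker on the path.
Prefixes of the query that are stored words: "ococo", "ococococ"
Count: 2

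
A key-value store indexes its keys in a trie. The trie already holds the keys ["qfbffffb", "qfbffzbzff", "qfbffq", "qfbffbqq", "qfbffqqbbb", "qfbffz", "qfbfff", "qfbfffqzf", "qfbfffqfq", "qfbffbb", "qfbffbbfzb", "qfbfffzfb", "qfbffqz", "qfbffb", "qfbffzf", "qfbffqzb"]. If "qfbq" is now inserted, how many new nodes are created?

1

The longest prefix of "qfbq" already in the trie is "qfb" (length 3).
Each of the 1 remaining characters creates one node.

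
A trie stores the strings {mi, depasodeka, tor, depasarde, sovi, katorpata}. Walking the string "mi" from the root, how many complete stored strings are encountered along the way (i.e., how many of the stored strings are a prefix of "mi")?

Walk "mi" from the root; an end-of-word marker is hit whenever a stored word is a prefix of "mi".
Prefixes of the query that are stored words: "mi"
Count: 1

1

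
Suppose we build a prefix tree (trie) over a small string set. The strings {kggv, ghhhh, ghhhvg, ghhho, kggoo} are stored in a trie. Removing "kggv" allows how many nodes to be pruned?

After clearing the end-marker at "kggv", prune upward until reaching a node still needed by another word.
The suffix "v" (1 node) is used only by "kggv"; the node for "kgg" still has the child "o", so pruning stops there.
Nodes removed: 1

1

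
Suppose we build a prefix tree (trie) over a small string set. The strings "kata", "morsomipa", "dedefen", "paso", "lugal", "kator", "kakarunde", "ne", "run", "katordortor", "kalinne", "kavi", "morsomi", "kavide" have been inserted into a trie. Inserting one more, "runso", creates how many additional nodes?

"run" is already a path in the trie; the remaining "so" must be added.
So 5 − 3 = 2 new nodes.

2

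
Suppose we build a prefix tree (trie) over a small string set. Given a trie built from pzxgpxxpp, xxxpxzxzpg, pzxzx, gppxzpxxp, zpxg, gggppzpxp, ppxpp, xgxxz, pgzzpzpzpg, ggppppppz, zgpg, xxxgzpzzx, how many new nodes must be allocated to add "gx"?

1

"g" is already a path in the trie; the remaining "x" must be added.
Each of the 1 remaining characters creates one node.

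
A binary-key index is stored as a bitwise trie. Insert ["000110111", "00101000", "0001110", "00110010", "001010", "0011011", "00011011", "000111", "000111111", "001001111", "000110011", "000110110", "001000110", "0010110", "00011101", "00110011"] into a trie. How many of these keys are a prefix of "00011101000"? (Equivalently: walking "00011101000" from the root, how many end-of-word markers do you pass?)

Walk "00011101000" from the root; an end-of-word marker is hit whenever a stored word is a prefix of "00011101000".
Prefixes of the query that are stored words: "000111", "0001110", "00011101"
Count: 3

3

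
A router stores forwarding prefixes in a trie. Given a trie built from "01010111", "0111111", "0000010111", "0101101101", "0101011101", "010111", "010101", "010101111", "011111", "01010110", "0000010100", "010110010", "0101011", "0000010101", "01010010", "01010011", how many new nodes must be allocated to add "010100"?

"010100" is already a full path in the trie; only an end-marker is added.
No new nodes are needed: 0.

0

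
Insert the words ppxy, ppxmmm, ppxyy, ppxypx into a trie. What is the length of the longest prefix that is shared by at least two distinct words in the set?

Look for the deepest trie node that still has at least two words in its subtree.
"ppxy" and "ppxypx" agree on "ppxy" (4 characters) before diverging; nothing deeper is shared.
Longest shared-prefix length: 4

4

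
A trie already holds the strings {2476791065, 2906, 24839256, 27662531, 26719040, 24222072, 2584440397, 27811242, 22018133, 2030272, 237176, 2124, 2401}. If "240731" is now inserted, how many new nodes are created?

3

The longest prefix of "240731" already in the trie is "240" (length 3).
Each of the 3 remaining characters creates one node.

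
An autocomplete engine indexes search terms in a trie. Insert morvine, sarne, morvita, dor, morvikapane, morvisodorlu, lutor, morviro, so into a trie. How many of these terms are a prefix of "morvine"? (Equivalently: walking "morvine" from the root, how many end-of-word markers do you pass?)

Traverse "morvine" character by character; count nodes along the way that are marked as word ends.
Prefixes of the query that are stored words: "morvine"
Count: 1

1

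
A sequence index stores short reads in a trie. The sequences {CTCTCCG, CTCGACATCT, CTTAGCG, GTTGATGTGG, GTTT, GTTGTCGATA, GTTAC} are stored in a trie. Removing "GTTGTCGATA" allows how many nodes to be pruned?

6

After clearing the end-marker at "GTTGTCGATA", prune upward until reaching a node still needed by another word.
The suffix "TCGATA" (6 nodes) is used only by "GTTGTCGATA"; the node for "GTTG" still has the child "A", so pruning stops there.
Nodes removed: 6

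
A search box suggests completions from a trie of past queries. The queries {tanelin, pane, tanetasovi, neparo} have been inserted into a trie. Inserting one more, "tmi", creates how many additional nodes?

Walking "tmi" from the root, the first 1 characters ("t") follow existing edges; "m" is the first miss.
So 3 − 1 = 2 new nodes.

2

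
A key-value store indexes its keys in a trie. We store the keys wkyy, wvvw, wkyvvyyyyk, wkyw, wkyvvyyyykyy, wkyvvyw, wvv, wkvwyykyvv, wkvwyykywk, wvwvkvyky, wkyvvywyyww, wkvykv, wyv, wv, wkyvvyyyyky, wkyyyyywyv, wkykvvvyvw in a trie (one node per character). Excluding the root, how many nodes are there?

57

Insert word by word; a character creates a node only if that edge doesn't already exist:
  "wkyy" → 4 new (w, k, y, y)
  "wvvw" → prefix "w" already present; 3 new (v, v, w)
  "wkyvvyyyyk" → prefix "wky" already present; 7 new (v, v, y, y, y, y, k)
  "wkyw" → prefix "wky" already present; 1 new (w)
  "wkyvvyyyykyy" → prefix "wkyvvyyyyk" already present; 2 new (y, y)
  "wkyvvyw" → prefix "wkyvvy" already present; 1 new (w)
  "wvv" → prefix "wvv" already present; 0 new (none)
  "wkvwyykyvv" → prefix "wk" already present; 8 new (v, w, y, y, k, y, v, v)
  "wkvwyykywk" → prefix "wkvwyyky" already present; 2 new (w, k)
  "wvwvkvyky" → prefix "wv" already present; 7 new (w, v, k, v, y, k, y)
  "wkyvvywyyww" → prefix "wkyvvyw" already present; 4 new (y, y, w, w)
  "wkvykv" → prefix "wkv" already present; 3 new (y, k, v)
  "wyv" → prefix "w" already present; 2 new (y, v)
  "wv" → prefix "wv" already present; 0 new (none)
  "wkyvvyyyyky" → prefix "wkyvvyyyyky" already present; 0 new (none)
  "wkyyyyywyv" → prefix "wkyy" already present; 6 new (y, y, y, w, y, v)
  "wkykvvvyvw" → prefix "wky" already present; 7 new (k, v, v, v, y, v, w)
Total nodes = 4 + 3 + 7 + 1 + 2 + 1 + 0 + 8 + 2 + 7 + 4 + 3 + 2 + 0 + 0 + 6 + 7 = 57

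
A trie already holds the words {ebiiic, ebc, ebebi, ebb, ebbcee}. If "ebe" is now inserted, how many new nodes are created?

0

"ebe" is already a full path in the trie; only an end-marker is added.
No new nodes are needed: 0.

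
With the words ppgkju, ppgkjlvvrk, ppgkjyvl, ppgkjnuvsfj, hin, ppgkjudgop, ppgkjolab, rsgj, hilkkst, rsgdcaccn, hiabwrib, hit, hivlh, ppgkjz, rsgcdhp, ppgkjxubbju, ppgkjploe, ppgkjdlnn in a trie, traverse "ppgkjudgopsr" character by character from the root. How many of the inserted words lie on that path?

2

Traverse "ppgkjudgopsr" character by character; count nodes along the way that are marked as word ends.
Prefixes of the query that are stored words: "ppgkju", "ppgkjudgop"
Count: 2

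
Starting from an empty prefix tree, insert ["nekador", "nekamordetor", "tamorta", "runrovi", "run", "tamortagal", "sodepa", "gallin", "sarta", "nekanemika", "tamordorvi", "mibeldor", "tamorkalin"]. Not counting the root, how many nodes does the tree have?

72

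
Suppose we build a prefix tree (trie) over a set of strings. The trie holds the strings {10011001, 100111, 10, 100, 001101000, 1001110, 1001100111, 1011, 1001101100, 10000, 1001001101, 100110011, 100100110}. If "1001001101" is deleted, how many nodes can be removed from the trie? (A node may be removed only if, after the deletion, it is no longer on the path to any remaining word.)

A node on "1001001101"'s path can go only if nothing else ends at it or branches off below it.
The suffix "1" (1 node) is used only by "1001001101"; "100100110" is itself a stored word, so pruning stops there.
Nodes removed: 1

1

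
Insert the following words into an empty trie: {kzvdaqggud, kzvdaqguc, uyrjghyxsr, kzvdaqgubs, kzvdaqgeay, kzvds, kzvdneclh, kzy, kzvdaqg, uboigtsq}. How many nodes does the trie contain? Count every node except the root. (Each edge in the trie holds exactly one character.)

41

Trace insertions, counting only characters that open a new branch:
  "kzvdaqggud" → 10 new (k, z, v, d, a, q, g, g, u, d)
  "kzvdaqguc" → prefix "kzvdaqg" already present; 2 new (u, c)
  "uyrjghyxsr" → 10 new (u, y, r, j, g, h, y, x, s, r)
  "kzvdaqgubs" → prefix "kzvdaqgu" already present; 2 new (b, s)
  "kzvdaqgeay" → prefix "kzvdaqg" already present; 3 new (e, a, y)
  "kzvds" → prefix "kzvd" already present; 1 new (s)
  "kzvdneclh" → prefix "kzvd" already present; 5 new (n, e, c, l, h)
  "kzy" → prefix "kz" already present; 1 new (y)
  "kzvdaqg" → prefix "kzvdaqg" already present; 0 new (none)
  "uboigtsq" → prefix "u" already present; 7 new (b, o, i, g, t, s, q)
Total nodes = 10 + 2 + 10 + 2 + 3 + 1 + 5 + 1 + 0 + 7 = 41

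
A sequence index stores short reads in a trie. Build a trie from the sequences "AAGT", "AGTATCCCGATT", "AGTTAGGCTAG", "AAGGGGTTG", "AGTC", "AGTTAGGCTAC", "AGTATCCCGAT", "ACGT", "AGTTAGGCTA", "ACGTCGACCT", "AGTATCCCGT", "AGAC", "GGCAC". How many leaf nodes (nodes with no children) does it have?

Leaves are exactly the stored words that no other stored word extends.
Those words: "AAGGGGTTG", "AAGT", "ACGTCGACCT", "AGAC", "AGTATCCCGATT", "AGTATCCCGT", "AGTC", "AGTTAGGCTAC", "AGTTAGGCTAG", "GGCAC"
Leaf count: 10

10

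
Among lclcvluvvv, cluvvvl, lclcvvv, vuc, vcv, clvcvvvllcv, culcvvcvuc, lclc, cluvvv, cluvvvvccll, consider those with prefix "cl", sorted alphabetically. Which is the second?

DFS of the "cl" subtree visits, in order: "cluvvv", "cluvvvl", "cluvvvvccll", "clvcvvvllcv"
Position 2: cluvvvl

cluvvvl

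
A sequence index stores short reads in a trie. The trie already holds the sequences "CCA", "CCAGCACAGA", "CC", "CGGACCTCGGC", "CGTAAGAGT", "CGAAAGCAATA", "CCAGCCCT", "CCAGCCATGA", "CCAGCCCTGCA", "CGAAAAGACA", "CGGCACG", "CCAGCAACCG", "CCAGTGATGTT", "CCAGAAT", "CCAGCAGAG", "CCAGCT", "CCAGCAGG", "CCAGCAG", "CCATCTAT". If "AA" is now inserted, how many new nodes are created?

2

"AA" shares no prefix with any stored word, so all 2 characters open new nodes.
2 − 0 = 2 new nodes.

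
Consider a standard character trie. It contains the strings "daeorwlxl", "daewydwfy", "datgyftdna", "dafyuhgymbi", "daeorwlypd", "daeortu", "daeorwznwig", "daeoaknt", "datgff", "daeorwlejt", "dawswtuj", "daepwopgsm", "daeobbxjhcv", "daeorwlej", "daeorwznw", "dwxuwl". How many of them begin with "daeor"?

7

Filter for entries beginning with "daeor":
Matches: "daeortu", "daeorwlej", "daeorwlejt", "daeorwlxl", "daeorwlypd", "daeorwznw", "daeorwznwig"
Count: 7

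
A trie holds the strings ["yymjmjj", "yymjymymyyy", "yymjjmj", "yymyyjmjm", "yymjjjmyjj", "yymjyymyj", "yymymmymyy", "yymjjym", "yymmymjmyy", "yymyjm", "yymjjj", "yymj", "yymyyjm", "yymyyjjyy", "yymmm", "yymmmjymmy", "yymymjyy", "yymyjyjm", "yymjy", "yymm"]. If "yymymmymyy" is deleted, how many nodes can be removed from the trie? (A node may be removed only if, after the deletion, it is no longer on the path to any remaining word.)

5

Walk "yymymmymyy" from the leaf back toward the root, removing each node that no remaining word uses.
The suffix "mymyy" (5 nodes) is used only by "yymymmymyy"; the node for "yymym" still has the child "j", so pruning stops there.
Nodes removed: 5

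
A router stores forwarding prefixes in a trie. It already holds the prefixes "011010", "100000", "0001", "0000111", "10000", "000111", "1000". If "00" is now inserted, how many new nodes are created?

0

Every character of "00" already lies on an existing path (it is a prefix of some stored word).
No new nodes are needed: 0.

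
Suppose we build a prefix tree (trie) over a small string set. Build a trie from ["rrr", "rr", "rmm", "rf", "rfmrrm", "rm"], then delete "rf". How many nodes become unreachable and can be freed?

Walk "rf" from the leaf back toward the root, removing each node that no remaining word uses.
Every node on "rf" is still needed (e.g. by "rfmrrm"), so nothing is freed.
Nodes removed: 0

0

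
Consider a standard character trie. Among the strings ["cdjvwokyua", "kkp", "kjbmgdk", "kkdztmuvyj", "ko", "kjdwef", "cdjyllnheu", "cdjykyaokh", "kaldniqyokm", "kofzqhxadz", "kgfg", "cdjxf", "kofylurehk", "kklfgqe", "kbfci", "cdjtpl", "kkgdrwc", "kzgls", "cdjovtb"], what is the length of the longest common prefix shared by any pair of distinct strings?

4

Look for the deepest trie node that still has at least two words in its subtree.
e.g. "cdjykyaokh" and "cdjyllnheu" share the prefix "cdjy" of length 4; no pair shares a longer one.
Longest shared-prefix length: 4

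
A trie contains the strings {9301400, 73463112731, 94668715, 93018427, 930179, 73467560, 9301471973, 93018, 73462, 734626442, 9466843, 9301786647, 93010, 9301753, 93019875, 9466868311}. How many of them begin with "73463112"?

Walk to "73463112"; the words in its subtree are exactly those with that prefix.
Words under "73463112": 73463112731
Count: 1

1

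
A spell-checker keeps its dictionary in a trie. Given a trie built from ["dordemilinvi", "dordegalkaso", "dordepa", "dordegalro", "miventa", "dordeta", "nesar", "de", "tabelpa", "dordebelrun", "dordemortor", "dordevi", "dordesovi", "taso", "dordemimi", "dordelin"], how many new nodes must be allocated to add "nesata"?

2

"nesa" is already a path in the trie; the remaining "ta" must be added.
New nodes needed: |"nesata"| − 4 = 6 − 4 = 2.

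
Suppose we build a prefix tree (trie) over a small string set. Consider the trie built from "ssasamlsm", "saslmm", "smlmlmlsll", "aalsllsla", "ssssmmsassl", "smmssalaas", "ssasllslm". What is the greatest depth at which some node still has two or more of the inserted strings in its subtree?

The deepest shared node is where two words last agree before diverging.
"ssasamlsm" and "ssasllslm" agree on "ssas" (4 characters) before diverging; nothing deeper is shared.
Longest shared-prefix length: 4

4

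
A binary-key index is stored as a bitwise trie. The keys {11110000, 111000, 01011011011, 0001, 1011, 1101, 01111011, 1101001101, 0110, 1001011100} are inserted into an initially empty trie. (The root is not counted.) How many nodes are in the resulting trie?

Count nodes per top-level branch (shared prefixes stored once):
  '0'-branch (0001, 01011011011, 0110, 01111011): 21 nodes
  '1'-branch (1001011100, 1011, 1101, 1101001101, 111000, 11110000): 30 nodes
Sum: 51

51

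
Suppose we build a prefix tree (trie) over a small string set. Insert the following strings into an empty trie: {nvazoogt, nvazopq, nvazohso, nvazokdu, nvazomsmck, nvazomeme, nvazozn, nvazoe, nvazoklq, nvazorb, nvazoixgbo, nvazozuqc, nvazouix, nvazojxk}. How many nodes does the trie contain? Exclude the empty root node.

45

Count nodes per top-level branch (shared prefixes stored once):
  'n'-branch (nvazoe, nvazohso, nvazoixgbo, nvazojxk, nvazokdu, nvazoklq, nvazomeme, nvazomsmck, nvazoogt, nvazopq, nvazorb, nvazouix, nvazozn, nvazozuqc): 45 nodes
Sum: 45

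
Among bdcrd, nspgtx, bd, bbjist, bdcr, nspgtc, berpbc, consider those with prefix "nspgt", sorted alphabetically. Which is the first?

Filter for "nspgt…" and sort: "nspgtc", "nspgtx"
The 1st is nspgtc.

nspgtc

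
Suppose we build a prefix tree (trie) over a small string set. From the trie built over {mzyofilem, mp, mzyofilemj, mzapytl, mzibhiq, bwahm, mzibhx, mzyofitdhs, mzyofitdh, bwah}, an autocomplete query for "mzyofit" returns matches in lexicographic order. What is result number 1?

Filter for "mzyofit…" and sort: "mzyofitdh", "mzyofitdhs"
The 1st is mzyofitdh.

mzyofitdh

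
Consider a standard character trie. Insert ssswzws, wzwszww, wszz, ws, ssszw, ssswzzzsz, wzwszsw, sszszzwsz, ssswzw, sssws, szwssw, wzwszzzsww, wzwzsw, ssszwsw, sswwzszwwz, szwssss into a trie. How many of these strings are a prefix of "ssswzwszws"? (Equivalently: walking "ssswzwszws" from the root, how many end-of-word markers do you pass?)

2

Traverse "ssswzwszws" character by character; count nodes along the way that are marked as word ends.
Prefixes of the query that are stored words: "ssswzw", "ssswzws"
Count: 2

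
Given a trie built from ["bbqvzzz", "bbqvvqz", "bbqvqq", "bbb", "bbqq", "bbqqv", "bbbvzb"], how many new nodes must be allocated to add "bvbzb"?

4

The longest prefix of "bvbzb" already in the trie is "b" (length 1).
So 5 − 1 = 4 new nodes.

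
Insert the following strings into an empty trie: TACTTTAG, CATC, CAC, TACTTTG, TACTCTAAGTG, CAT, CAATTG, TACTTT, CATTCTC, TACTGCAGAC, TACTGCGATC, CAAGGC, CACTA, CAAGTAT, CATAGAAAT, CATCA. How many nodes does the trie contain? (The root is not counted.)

Count nodes per top-level branch (shared prefixes stored once):
  'C'-branch (CAAGGC, CAAGTAT, CAATTG, CAC, CACTA, CAT, CATAGAAAT, CATC, CATCA, CATTCTC): 28 nodes
  'T'-branch (TACTCTAAGTG, TACTGCAGAC, TACTGCGATC, TACTTT, TACTTTAG, TACTTTG): 26 nodes
Sum: 54

54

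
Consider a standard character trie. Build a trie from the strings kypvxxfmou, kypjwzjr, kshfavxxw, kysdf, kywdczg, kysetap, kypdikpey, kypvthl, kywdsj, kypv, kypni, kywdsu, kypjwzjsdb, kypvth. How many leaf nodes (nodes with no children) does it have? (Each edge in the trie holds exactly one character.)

Leaves are exactly the stored words that no other stored word extends.
Those words: "kshfavxxw", "kypdikpey", "kypjwzjr", "kypjwzjsdb", "kypni", "kypvthl", "kypvxxfmou", "kysdf", "kysetap", "kywdczg", "kywdsj", "kywdsu"
Leaf count: 12

12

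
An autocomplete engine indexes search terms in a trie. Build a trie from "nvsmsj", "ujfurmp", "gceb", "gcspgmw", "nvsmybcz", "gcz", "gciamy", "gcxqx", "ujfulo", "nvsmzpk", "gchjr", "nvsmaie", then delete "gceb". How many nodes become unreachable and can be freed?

2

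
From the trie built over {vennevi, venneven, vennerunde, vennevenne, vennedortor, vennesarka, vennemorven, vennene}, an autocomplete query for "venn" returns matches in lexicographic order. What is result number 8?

Filter for "venn…" and sort: "vennedortor", "vennemorven", "vennene", "vennerunde", "vennesarka", "venneven", "vennevenne", "vennevi"
The 8th is vennevi.

vennevi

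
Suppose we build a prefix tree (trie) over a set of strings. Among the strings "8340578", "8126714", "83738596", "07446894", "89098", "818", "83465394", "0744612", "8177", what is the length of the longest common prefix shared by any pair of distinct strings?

Look for the deepest trie node that still has at least two words in its subtree.
"0744612" and "07446894" agree on "07446" (5 characters) before diverging; nothing deeper is shared.
Longest shared-prefix length: 5

5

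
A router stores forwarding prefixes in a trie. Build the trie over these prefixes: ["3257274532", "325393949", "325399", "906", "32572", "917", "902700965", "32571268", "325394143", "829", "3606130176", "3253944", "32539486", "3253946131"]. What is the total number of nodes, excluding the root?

56

Count nodes per top-level branch (shared prefixes stored once):
  '3'-branch (325393949, 325394143, 3253944, 3253946131, 32539486, 325399, 32571268, 32572, 3257274532, 3606130176): 41 nodes
  '8'-branch (829): 3 nodes
  '9'-branch (902700965, 906, 917): 12 nodes
Sum: 56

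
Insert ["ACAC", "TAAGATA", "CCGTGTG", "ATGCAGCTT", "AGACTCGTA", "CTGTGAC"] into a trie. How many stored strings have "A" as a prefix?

3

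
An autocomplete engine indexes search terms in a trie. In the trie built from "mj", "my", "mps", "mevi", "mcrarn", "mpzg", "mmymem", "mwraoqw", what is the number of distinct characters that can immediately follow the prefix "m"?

Follow the path "m" to its node, then look at its outgoing edges.
Distinct next characters after "m": c, e, j, m, p, w, y.
That node has 7 child edges.

7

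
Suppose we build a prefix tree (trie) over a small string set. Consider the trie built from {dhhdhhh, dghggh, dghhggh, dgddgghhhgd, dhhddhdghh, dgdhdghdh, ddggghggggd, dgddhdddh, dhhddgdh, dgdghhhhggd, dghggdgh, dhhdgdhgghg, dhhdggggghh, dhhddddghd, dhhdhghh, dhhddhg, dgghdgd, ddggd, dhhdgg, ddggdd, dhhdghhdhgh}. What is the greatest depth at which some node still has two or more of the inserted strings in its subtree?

6

Look for the deepest trie node that still has at least two words in its subtree.
e.g. "dhhddhdghh" and "dhhddhg" share the prefix "dhhddh" of length 6; no pair shares a longer one.
Longest shared-prefix length: 6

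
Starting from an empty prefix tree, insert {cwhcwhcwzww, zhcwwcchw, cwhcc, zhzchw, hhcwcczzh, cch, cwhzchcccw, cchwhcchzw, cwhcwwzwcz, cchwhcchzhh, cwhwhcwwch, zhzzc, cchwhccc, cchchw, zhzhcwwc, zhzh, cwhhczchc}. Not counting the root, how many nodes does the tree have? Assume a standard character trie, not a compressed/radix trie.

81

Trace insertions, counting only characters that open a new branch:
  "cwhcwhcwzww" → 11 new (c, w, h, c, w, h, c, w, z, w, w)
  "zhcwwcchw" → 9 new (z, h, c, w, w, c, c, h, w)
  "cwhcc" → prefix "cwhc" already present; 1 new (c)
  "zhzchw" → prefix "zh" already present; 4 new (z, c, h, w)
  "hhcwcczzh" → 9 new (h, h, c, w, c, c, z, z, h)
  "cch" → prefix "c" already present; 2 new (c, h)
  "cwhzchcccw" → prefix "cwh" already present; 7 new (z, c, h, c, c, c, w)
  "cchwhcchzw" → prefix "cch" already present; 7 new (w, h, c, c, h, z, w)
  "cwhcwwzwcz" → prefix "cwhcw" already present; 5 new (w, z, w, c, z)
  "cchwhcchzhh" → prefix "cchwhcchz" already present; 2 new (h, h)
  "cwhwhcwwch" → prefix "cwh" already present; 7 new (w, h, c, w, w, c, h)
  "zhzzc" → prefix "zhz" already present; 2 new (z, c)
  "cchwhccc" → prefix "cchwhcc" already present; 1 new (c)
  "cchchw" → prefix "cch" already present; 3 new (c, h, w)
  "zhzhcwwc" → prefix "zhz" already present; 5 new (h, c, w, w, c)
  "zhzh" → prefix "zhzh" already present; 0 new (none)
  "cwhhczchc" → prefix "cwh" already present; 6 new (h, c, z, c, h, c)
Total nodes = 11 + 9 + 1 + 4 + 9 + 2 + 7 + 7 + 5 + 2 + 7 + 2 + 1 + 3 + 5 + 0 + 6 = 81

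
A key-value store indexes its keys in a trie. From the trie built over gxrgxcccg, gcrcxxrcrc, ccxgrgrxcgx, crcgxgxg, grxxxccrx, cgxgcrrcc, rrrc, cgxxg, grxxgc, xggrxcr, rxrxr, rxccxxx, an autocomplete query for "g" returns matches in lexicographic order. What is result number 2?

Words with prefix "g", in lexicographic order: "gcrcxxrcrc", "grxxgc", "grxxxccrx", "gxrgxcccg"
The 2nd is grxxgc.

grxxgc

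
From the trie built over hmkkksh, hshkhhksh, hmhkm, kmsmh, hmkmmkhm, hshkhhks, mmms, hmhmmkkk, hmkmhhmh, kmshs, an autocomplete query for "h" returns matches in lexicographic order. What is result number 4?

Words with prefix "h", in lexicographic order: "hmhkm", "hmhmmkkk", "hmkkksh", "hmkmhhmh", "hmkmmkhm", "hshkhhks", "hshkhhksh"
The 4th is hmkmhhmh.

hmkmhhmh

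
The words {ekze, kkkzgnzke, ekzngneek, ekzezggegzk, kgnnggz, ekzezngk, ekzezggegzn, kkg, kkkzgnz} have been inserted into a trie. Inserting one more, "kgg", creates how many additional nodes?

"kg" is already a path in the trie; the remaining "g" must be added.
Each of the 1 remaining characters creates one node.

1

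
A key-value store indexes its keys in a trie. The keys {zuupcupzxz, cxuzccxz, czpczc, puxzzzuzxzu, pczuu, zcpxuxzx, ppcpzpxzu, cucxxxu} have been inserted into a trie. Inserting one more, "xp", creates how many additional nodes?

2

"xp" shares no prefix with any stored word, so all 2 characters open new nodes.
2 − 0 = 2 new nodes.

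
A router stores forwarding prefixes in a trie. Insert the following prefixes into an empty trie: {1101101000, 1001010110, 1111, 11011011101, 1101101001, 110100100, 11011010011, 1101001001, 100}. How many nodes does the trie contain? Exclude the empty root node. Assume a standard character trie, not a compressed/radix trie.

Trace insertions, counting only characters that open a new branch:
  "1101101000" → 10 new (1, 1, 0, 1, 1, 0, 1, 0, 0, 0)
  "1001010110" → prefix "1" already present; 9 new (0, 0, 1, 0, 1, 0, 1, 1, 0)
  "1111" → prefix "11" already present; 2 new (1, 1)
  "11011011101" → prefix "1101101" already present; 4 new (1, 1, 0, 1)
  "1101101001" → prefix "110110100" already present; 1 new (1)
  "110100100" → prefix "1101" already present; 5 new (0, 0, 1, 0, 0)
  "11011010011" → prefix "1101101001" already present; 1 new (1)
  "1101001001" → prefix "110100100" already present; 1 new (1)
  "100" → prefix "100" already present; 0 new (none)
Total nodes = 10 + 9 + 2 + 4 + 1 + 5 + 1 + 1 + 0 = 33

33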